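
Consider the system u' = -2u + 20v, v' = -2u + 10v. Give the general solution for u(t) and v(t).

Coefficient matrix A = [[-2, 20], [-2, 10]].
Characteristic polynomial det(A - λI) = λ^2 - 8λ + 20 = 0.
Eigenvalues λ = 4 ± 2i (complex conjugate pair).
For λ=4+2i: an eigenvector is (1,0) - i(-3,-1) = (1 + 3i, 0 + i).
A real fundamental pair from Re and Im of e^((4+2i)t)v: X_1 = e^(4t)(cos(2t)·(1,0) + sin(2t)·(-3,-1)), X_2 = e^(4t)(sin(2t)·(1,0) - cos(2t)·(-3,-1)).
General solution: c_1X_1 + c_2X_2.

u(t) = -3c_1e^(4t)sin(2t) + c_1e^(4t)cos(2t) + c_2e^(4t)sin(2t) + 3c_2e^(4t)cos(2t), v(t) = -c_1e^(4t)sin(2t) + c_2e^(4t)cos(2t)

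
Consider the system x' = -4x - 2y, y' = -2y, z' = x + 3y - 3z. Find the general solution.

x(t) = C_1e^(-4t) - C_2e^(-2t), y(t) = C_2e^(-2t), z(t) = -C_1e^(-4t) + 2C_2e^(-2t) + C_3e^(-3t)

Coefficient matrix A = [[-4, -2, 0], [0, -2, 0], [1, 3, -3]].
det(A - λI) = 0 gives eigenvalues λ = -4, -2, -3.
For λ=-4: eigenvector (1,0,-1).
For λ=-2: eigenvector (-1,1,2).
For λ=-3: eigenvector (0,0,1).
General solution: C_1e^(-4t)(1,0,-1) + C_2e^(-2t)(-1,1,2) + C_3e^(-3t)(0,0,1).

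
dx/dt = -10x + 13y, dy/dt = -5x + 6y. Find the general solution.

x(t) = -2K_1e^(-2t)sin(t) - 3K_1e^(-2t)cos(t) - 3K_2e^(-2t)sin(t) + 2K_2e^(-2t)cos(t), y(t) = -K_1e^(-2t)sin(t) - 2K_1e^(-2t)cos(t) - 2K_2e^(-2t)sin(t) + K_2e^(-2t)cos(t)

Coefficient matrix A = [[-10, 13], [-5, 6]].
Characteristic polynomial det(A - λI) = λ^2 + 4λ + 5 = 0.
Eigenvalues λ = -2 ± i (complex conjugate pair).
For λ=-2+i: an eigenvector is (-3,-2) - i(-2,-1) = (-3 + 2i, -2 + i).
A real fundamental pair from Re and Im of e^((-2+i)t)v: X_1 = e^(-2t)(cos(t)·(-3,-2) + sin(t)·(-2,-1)), X_2 = e^(-2t)(sin(t)·(-3,-2) - cos(t)·(-2,-1)).
General solution: K_1X_1 + K_2X_2.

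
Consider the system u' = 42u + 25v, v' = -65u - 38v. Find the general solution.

u(t) = c_1e^(2t)sin(5t) + 2c_1e^(2t)cos(5t) + 2c_2e^(2t)sin(5t) - c_2e^(2t)cos(5t), v(t) = -2c_1e^(2t)sin(5t) - 3c_1e^(2t)cos(5t) - 3c_2e^(2t)sin(5t) + 2c_2e^(2t)cos(5t)

Coefficient matrix A = [[42, 25], [-65, -38]].
Characteristic polynomial det(A - λI) = λ^2 - 4λ + 29 = 0.
Eigenvalues λ = 2 ± 5i (complex conjugate pair).
For λ=2+5i: an eigenvector is (2,-3) - i(1,-2) = (2 - i, -3 + 2i).
A real fundamental pair from Re and Im of e^((2+5i)t)v: X_1 = e^(2t)(cos(5t)·(2,-3) + sin(5t)·(1,-2)), X_2 = e^(2t)(sin(5t)·(2,-3) - cos(5t)·(1,-2)).
General solution: c_1X_1 + c_2X_2.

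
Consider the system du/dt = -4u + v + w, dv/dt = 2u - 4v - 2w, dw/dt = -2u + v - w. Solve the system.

Coefficient matrix A = [[-4, 1, 1], [2, -4, -2], [-2, 1, -1]].
det(A - λI) = 0 gives eigenvalues λ = -3, -4, -2.
For λ=-3: eigenvector (1,0,1).
For λ=-4: eigenvector (-1,1,-1).
For λ=-2: eigenvector (0,-1,1).
General solution: c_1e^(-3t)(1,0,1) + c_2e^(-4t)(-1,1,-1) + c_3e^(-2t)(0,-1,1).

u(t) = c_1e^(-3t) - c_2e^(-4t), v(t) = c_2e^(-4t) - c_3e^(-2t), w(t) = c_1e^(-3t) - c_2e^(-4t) + c_3e^(-2t)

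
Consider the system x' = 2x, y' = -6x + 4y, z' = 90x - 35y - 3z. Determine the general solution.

x(t) = C_1e^(2t), y(t) = 3C_1e^(2t) + C_2e^(4t), z(t) = -3C_1e^(2t) - 5C_2e^(4t) + C_3e^(-3t)

Coefficient matrix A = [[2, 0, 0], [-6, 4, 0], [90, -35, -3]].
det(A - λI) = 0 gives eigenvalues λ = 2, 4, -3.
For λ=2: eigenvector (1,3,-3).
For λ=4: eigenvector (0,1,-5).
For λ=-3: eigenvector (0,0,1).
General solution: C_1e^(2t)(1,3,-3) + C_2e^(4t)(0,1,-5) + C_3e^(-3t)(0,0,1).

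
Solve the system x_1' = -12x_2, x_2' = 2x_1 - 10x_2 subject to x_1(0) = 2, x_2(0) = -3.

Coefficient matrix A = [[0, -12], [2, -10]].
Characteristic polynomial det(A - λI) = λ^2 + 10λ + 24 = 0.
Eigenvalues λ = -6, -4.
For λ=-6: (A-λI) row 1 is [6, -12], so an eigenvector is (-2, -1).
For λ=-4: (A-λI) row 1 is [4, -12], so an eigenvector is (-3, -1).
General solution: c_1e^(-6t)(-2,-1) + c_2e^(-4t)(-3,-1).
Applying x_1(0)=2, x_2(0)=-3 gives c_1=11, c_2=-8.

x_1(t) = 24e^(-4t) - 22e^(-6t), x_2(t) = 8e^(-4t) - 11e^(-6t)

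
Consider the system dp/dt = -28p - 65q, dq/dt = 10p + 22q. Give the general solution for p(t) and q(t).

Coefficient matrix A = [[-28, -65], [10, 22]].
Characteristic polynomial det(A - λI) = λ^2 + 6λ + 34 = 0.
Eigenvalues λ = -3 ± 5i (complex conjugate pair).
For λ=-3+5i: an eigenvector is (-3,1) - i(2,-1) = (-3 - 2i, 1 + i).
A real fundamental pair from Re and Im of e^((-3+5i)t)v: X_1 = e^(-3t)(cos(5t)·(-3,1) + sin(5t)·(2,-1)), X_2 = e^(-3t)(sin(5t)·(-3,1) - cos(5t)·(2,-1)).
General solution: c_1X_1 + c_2X_2.

p(t) = 2c_1e^(-3t)sin(5t) - 3c_1e^(-3t)cos(5t) - 3c_2e^(-3t)sin(5t) - 2c_2e^(-3t)cos(5t), q(t) = -c_1e^(-3t)sin(5t) + c_1e^(-3t)cos(5t) + c_2e^(-3t)sin(5t) + c_2e^(-3t)cos(5t)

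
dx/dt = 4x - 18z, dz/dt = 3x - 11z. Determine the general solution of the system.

Coefficient matrix A = [[4, -18], [3, -11]].
Characteristic polynomial det(A - λI) = λ^2 + 7λ + 10 = 0.
Eigenvalues λ = -2, -5.
For λ=-2: (A-λI) row 1 is [6, -18], so an eigenvector is (-3, -1).
For λ=-5: (A-λI) row 1 is [9, -18], so an eigenvector is (2, 1).
General solution: c_1e^(-2t)(-3,-1) + c_2e^(-5t)(2,1).

x(t) = -3c_1e^(-2t) + 2c_2e^(-5t), z(t) = -c_1e^(-2t) + c_2e^(-5t)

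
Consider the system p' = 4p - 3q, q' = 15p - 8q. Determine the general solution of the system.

p(t) = K_1e^(-2t)cos(3t) + K_2e^(-2t)sin(3t), q(t) = K_1e^(-2t)sin(3t) + 2K_1e^(-2t)cos(3t) + 2K_2e^(-2t)sin(3t) - K_2e^(-2t)cos(3t)

Coefficient matrix A = [[4, -3], [15, -8]].
Characteristic polynomial det(A - λI) = λ^2 + 4λ + 13 = 0.
Eigenvalues λ = -2 ± 3i (complex conjugate pair).
For λ=-2+3i: an eigenvector is (1,2) - i(0,1) = (1, 2 - i).
A real fundamental pair from Re and Im of e^((-2+3i)t)v: X_1 = e^(-2t)(cos(3t)·(1,2) + sin(3t)·(0,1)), X_2 = e^(-2t)(sin(3t)·(1,2) - cos(3t)·(0,1)).
General solution: K_1X_1 + K_2X_2.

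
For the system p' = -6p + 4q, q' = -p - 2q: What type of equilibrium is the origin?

stable improper node

A = [[-6,4],[-1,-2]]; det(A-λI) = λ^2 + 8λ + 16.
repeated λ = -4 with a single eigenvector.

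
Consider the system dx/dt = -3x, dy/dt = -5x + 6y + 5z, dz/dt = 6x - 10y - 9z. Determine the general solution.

Coefficient matrix A = [[-3, 0, 0], [-5, 6, 5], [6, -10, -9]].
det(A - λI) = 0 gives eigenvalues λ = 1, -3, -4.
For λ=1: eigenvector (0,1,-1).
For λ=-3: eigenvector (1,0,1).
For λ=-4: eigenvector (0,-1,2).
General solution: C_1e^(t)(0,1,-1) + C_2e^(-3t)(1,0,1) + C_3e^(-4t)(0,-1,2).

x(t) = C_2e^(-3t), y(t) = C_1e^(t) - C_3e^(-4t), z(t) = -C_1e^(t) + C_2e^(-3t) + 2C_3e^(-4t)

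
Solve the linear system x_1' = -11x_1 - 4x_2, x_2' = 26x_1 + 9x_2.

x_1(t) = C_1e^(-t)sin(2t) + C_1e^(-t)cos(2t) + C_2e^(-t)sin(2t) - C_2e^(-t)cos(2t), x_2(t) = -2C_1e^(-t)sin(2t) - 3C_1e^(-t)cos(2t) - 3C_2e^(-t)sin(2t) + 2C_2e^(-t)cos(2t)

Coefficient matrix A = [[-11, -4], [26, 9]].
Characteristic polynomial det(A - λI) = λ^2 + 2λ + 5 = 0.
Eigenvalues λ = -1 ± 2i (complex conjugate pair).
For λ=-1+2i: an eigenvector is (1,-3) - i(1,-2) = (1 - i, -3 + 2i).
A real fundamental pair from Re and Im of e^((-1+2i)t)v: X_1 = e^(-t)(cos(2t)·(1,-3) + sin(2t)·(1,-2)), X_2 = e^(-t)(sin(2t)·(1,-3) - cos(2t)·(1,-2)).
General solution: C_1X_1 + C_2X_2.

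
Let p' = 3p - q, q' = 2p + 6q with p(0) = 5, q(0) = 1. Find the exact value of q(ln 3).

A = [[3,-1],[2,6]]; eigenvalues λ = 5, 4.
Eigenvectors: (1,-2) for λ=5, (1,-1) for λ=4.
From the initial condition, c_1 = -6, c_2 = 11.
q(ln 3) = (-6)(3^5)(-2) + (11)(3^4)(-1) = 2025.

2025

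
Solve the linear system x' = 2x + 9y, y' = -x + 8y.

Coefficient matrix A = [[2, 9], [-1, 8]].
Characteristic polynomial det(A - λI) = λ^2 - 10λ + 25 = 0.
Single eigenvalue λ = 5 with algebraic multiplicity 2.
Eigenvector v = (3,1); generalized eigenvector w with (A-λI)w=v is (2,1).
General solution: e^(5t)[K_1·v + K_2·(t·v + w)].

x(t) = 3K_1e^(5t) + 3K_2te^(5t) + 2K_2e^(5t), y(t) = K_1e^(5t) + K_2te^(5t) + K_2e^(5t)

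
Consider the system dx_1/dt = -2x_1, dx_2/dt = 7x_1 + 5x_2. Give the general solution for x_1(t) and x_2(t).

Coefficient matrix A = [[-2, 0], [7, 5]].
Characteristic polynomial det(A - λI) = λ^2 - 3λ - 10 = 0.
Eigenvalues λ = 5, -2.
For λ=5: (A-λI) row 1 is [-7, 0], so an eigenvector is (0, 1).
For λ=-2: (A-λI) row 2 is [7, 7], so an eigenvector is (1, -1).
General solution: c_1e^(5t)(0,1) + c_2e^(-2t)(1,-1).

x_1(t) = c_2e^(-2t), x_2(t) = c_1e^(5t) - c_2e^(-2t)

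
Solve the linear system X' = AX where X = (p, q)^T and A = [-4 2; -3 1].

p(t) = 2C_1e^(-t) + C_2e^(-2t), q(t) = 3C_1e^(-t) + C_2e^(-2t)

Coefficient matrix A = [[-4, 2], [-3, 1]].
Characteristic polynomial det(A - λI) = λ^2 + 3λ + 2 = 0.
Eigenvalues λ = -1, -2.
For λ=-1: (A-λI) row 1 is [-3, 2], so an eigenvector is (2, 3).
For λ=-2: (A-λI) row 1 is [-2, 2], so an eigenvector is (1, 1).
General solution: C_1e^(-t)(2,3) + C_2e^(-2t)(1,1).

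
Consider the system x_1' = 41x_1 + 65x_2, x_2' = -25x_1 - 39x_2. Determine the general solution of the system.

Coefficient matrix A = [[41, 65], [-25, -39]].
Characteristic polynomial det(A - λI) = λ^2 - 2λ + 26 = 0.
Eigenvalues λ = 1 ± 5i (complex conjugate pair).
For λ=1+5i: an eigenvector is (3,-2) - i(-2,1) = (3 + 2i, -2 - i).
A real fundamental pair from Re and Im of e^((1+5i)t)v: X_1 = e^(t)(cos(5t)·(3,-2) + sin(5t)·(-2,1)), X_2 = e^(t)(sin(5t)·(3,-2) - cos(5t)·(-2,1)).
General solution: K_1X_1 + K_2X_2.

x_1(t) = -2K_1e^(t)sin(5t) + 3K_1e^(t)cos(5t) + 3K_2e^(t)sin(5t) + 2K_2e^(t)cos(5t), x_2(t) = K_1e^(t)sin(5t) - 2K_1e^(t)cos(5t) - 2K_2e^(t)sin(5t) - K_2e^(t)cos(5t)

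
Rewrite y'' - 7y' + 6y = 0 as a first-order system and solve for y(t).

Let x_1 = y, x_2 = y'. Then x_1' = x_2 and x_2' = -6x_1 + 7x_2.
A = [[0,1],[-6,7]]; det(A-λI) = λ^2 - 7λ + 6.
Eigenvalues λ = 1, 6 with eigenvectors (1,1), (1,6).

y(t) = K_1e^(t) + K_2e^(6t)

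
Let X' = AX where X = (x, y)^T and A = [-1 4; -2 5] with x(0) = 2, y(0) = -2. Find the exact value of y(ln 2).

-40

A = [[-1,4],[-2,5]]; eigenvalues λ = 3, 1.
Eigenvectors: (1,1) for λ=3, (-2,-1) for λ=1.
From the initial condition, c_1 = -6, c_2 = -4.
y(ln 2) = (-6)(2^3)(1) + (-4)(2^1)(-1) = -40.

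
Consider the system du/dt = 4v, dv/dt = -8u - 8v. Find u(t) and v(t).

Coefficient matrix A = [[0, 4], [-8, -8]].
Characteristic polynomial det(A - λI) = λ^2 + 8λ + 32 = 0.
Eigenvalues λ = -4 ± 4i (complex conjugate pair).
For λ=-4+4i: an eigenvector is (1,-1) - i(0,-1) = (1, -1 + i).
A real fundamental pair from Re and Im of e^((-4+4i)t)v: X_1 = e^(-4t)(cos(4t)·(1,-1) + sin(4t)·(0,-1)), X_2 = e^(-4t)(sin(4t)·(1,-1) - cos(4t)·(0,-1)).
General solution: C_1X_1 + C_2X_2.

u(t) = C_1e^(-4t)cos(4t) + C_2e^(-4t)sin(4t), v(t) = -C_1e^(-4t)sin(4t) - C_1e^(-4t)cos(4t) - C_2e^(-4t)sin(4t) + C_2e^(-4t)cos(4t)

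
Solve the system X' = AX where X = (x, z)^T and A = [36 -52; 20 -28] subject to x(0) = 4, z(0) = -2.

Coefficient matrix A = [[36, -52], [20, -28]].
Characteristic polynomial det(A - λI) = λ^2 - 8λ + 32 = 0.
Eigenvalues λ = 4 ± 4i (complex conjugate pair).
For λ=4+4i: an eigenvector is (3,2) - i(-2,-1) = (3 + 2i, 2 + i).
A real fundamental pair from Re and Im of e^((4+4i)t)v: X_1 = e^(4t)(cos(4t)·(3,2) + sin(4t)·(-2,-1)), X_2 = e^(4t)(sin(4t)·(3,2) - cos(4t)·(-2,-1)).
General solution: C_1X_1 + C_2X_2.
Applying x(0)=4, z(0)=-2 gives C_1=-8, C_2=14.

x(t) = 58e^(4t)sin(4t) + 4e^(4t)cos(4t), z(t) = 36e^(4t)sin(4t) - 2e^(4t)cos(4t)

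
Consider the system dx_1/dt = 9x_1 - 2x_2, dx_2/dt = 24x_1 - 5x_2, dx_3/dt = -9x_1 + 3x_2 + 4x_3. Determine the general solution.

Coefficient matrix A = [[9, -2, 0], [24, -5, 0], [-9, 3, 4]].
det(A - λI) = 0 gives eigenvalues λ = 3, 1, 4.
For λ=3: eigenvector (1,3,0).
For λ=1: eigenvector (1,4,-1).
For λ=4: eigenvector (0,0,1).
General solution: c_1e^(3t)(1,3,0) + c_2e^(t)(1,4,-1) + c_3e^(4t)(0,0,1).

x_1(t) = c_1e^(3t) + c_2e^(t), x_2(t) = 3c_1e^(3t) + 4c_2e^(t), x_3(t) = -c_2e^(t) + c_3e^(4t)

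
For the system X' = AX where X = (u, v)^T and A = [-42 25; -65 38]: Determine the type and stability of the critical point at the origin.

A = [[-42,25],[-65,38]]; det(A-λI) = λ^2 + 4λ + 29.
λ = -2 ± 5i: negative real part.

stable spiral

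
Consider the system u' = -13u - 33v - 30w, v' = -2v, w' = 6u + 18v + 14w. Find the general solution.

u(t) = 5C_1e^(-t) + 3C_2e^(-2t) - 2C_3e^(2t), v(t) = -C_2e^(-2t), w(t) = -2C_1e^(-t) + C_3e^(2t)

Coefficient matrix A = [[-13, -33, -30], [0, -2, 0], [6, 18, 14]].
det(A - λI) = 0 gives eigenvalues λ = -1, -2, 2.
For λ=-1: eigenvector (5,0,-2).
For λ=-2: eigenvector (3,-1,0).
For λ=2: eigenvector (-2,0,1).
General solution: C_1e^(-t)(5,0,-2) + C_2e^(-2t)(3,-1,0) + C_3e^(2t)(-2,0,1).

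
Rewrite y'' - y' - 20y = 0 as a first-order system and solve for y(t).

y(t) = c_1e^(-4t) + c_2e^(5t)

Let x_1 = y, x_2 = y'. Then x_1' = x_2 and x_2' = 20x_1 + x_2.
A = [[0,1],[20,1]]; det(A-λI) = λ^2 - λ - 20.
Eigenvalues λ = -4, 5 with eigenvectors (1,-4), (1,5).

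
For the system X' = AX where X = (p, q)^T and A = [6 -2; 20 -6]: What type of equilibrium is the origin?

A = [[6,-2],[20,-6]]; det(A-λI) = λ^2 + 4.
λ = 0 ± 2i: zero real part.

center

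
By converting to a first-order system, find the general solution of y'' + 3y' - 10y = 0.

Let x_1 = y, x_2 = y'. Then x_1' = x_2 and x_2' = 10x_1 - 3x_2.
A = [[0,1],[10,-3]]; det(A-λI) = λ^2 + 3λ - 10.
Eigenvalues λ = 2, -5 with eigenvectors (1,2), (1,-5).

y(t) = K_1e^(2t) + K_2e^(-5t)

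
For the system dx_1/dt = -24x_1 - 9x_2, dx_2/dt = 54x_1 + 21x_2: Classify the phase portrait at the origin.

A = [[-24,-9],[54,21]]; det(A-λI) = λ^2 + 3λ - 18.
λ = -6, 3: opposite signs.

saddle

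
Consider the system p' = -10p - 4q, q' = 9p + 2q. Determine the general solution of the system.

p(t) = -2K_1e^(-4t) - 2K_2te^(-4t) - K_2e^(-4t), q(t) = 3K_1e^(-4t) + 3K_2te^(-4t) + 2K_2e^(-4t)

Coefficient matrix A = [[-10, -4], [9, 2]].
Characteristic polynomial det(A - λI) = λ^2 + 8λ + 16 = 0.
Single eigenvalue λ = -4 with algebraic multiplicity 2.
Eigenvector v = (-2,3); generalized eigenvector w with (A-λI)w=v is (-1,2).
General solution: e^(-4t)[K_1·v + K_2·(t·v + w)].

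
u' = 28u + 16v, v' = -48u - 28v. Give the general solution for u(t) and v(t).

u(t) = -2C_1e^(4t) + C_2e^(-4t), v(t) = 3C_1e^(4t) - 2C_2e^(-4t)

Coefficient matrix A = [[28, 16], [-48, -28]].
Characteristic polynomial det(A - λI) = λ^2 - 16 = 0.
Eigenvalues λ = 4, -4.
For λ=4: (A-λI) row 1 is [24, 16], so an eigenvector is (-2, 3).
For λ=-4: (A-λI) row 1 is [32, 16], so an eigenvector is (1, -2).
General solution: C_1e^(4t)(-2,3) + C_2e^(-4t)(1,-2).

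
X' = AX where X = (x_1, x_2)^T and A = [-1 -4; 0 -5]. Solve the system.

Coefficient matrix A = [[-1, -4], [0, -5]].
Characteristic polynomial det(A - λI) = λ^2 + 6λ + 5 = 0.
Eigenvalues λ = -1, -5.
For λ=-1: (A-λI) row 1 is [0, -4], so an eigenvector is (1, 0).
For λ=-5: (A-λI) row 1 is [4, -4], so an eigenvector is (-1, -1).
General solution: C_1e^(-t)(1,0) + C_2e^(-5t)(-1,-1).

x_1(t) = C_1e^(-t) - C_2e^(-5t), x_2(t) = -C_2e^(-5t)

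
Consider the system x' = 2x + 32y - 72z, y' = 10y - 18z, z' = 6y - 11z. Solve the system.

Coefficient matrix A = [[2, 32, -72], [0, 10, -18], [0, 6, -11]].
det(A - λI) = 0 gives eigenvalues λ = -2, 2, 1.
For λ=-2: eigenvector (-12,-3,-2).
For λ=2: eigenvector (1,0,0).
For λ=1: eigenvector (8,2,1).
General solution: c_1e^(-2t)(-12,-3,-2) + c_2e^(2t)(1,0,0) + c_3e^(t)(8,2,1).

x(t) = -12c_1e^(-2t) + c_2e^(2t) + 8c_3e^(t), y(t) = -3c_1e^(-2t) + 2c_3e^(t), z(t) = -2c_1e^(-2t) + c_3e^(t)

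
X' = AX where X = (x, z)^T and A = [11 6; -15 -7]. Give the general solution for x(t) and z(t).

Coefficient matrix A = [[11, 6], [-15, -7]].
Characteristic polynomial det(A - λI) = λ^2 - 4λ + 13 = 0.
Eigenvalues λ = 2 ± 3i (complex conjugate pair).
For λ=2+3i: an eigenvector is (-1,1) - i(-1,2) = (-1 + i, 1 - 2i).
A real fundamental pair from Re and Im of e^((2+3i)t)v: X_1 = e^(2t)(cos(3t)·(-1,1) + sin(3t)·(-1,2)), X_2 = e^(2t)(sin(3t)·(-1,1) - cos(3t)·(-1,2)).
General solution: K_1X_1 + K_2X_2.

x(t) = -K_1e^(2t)sin(3t) - K_1e^(2t)cos(3t) - K_2e^(2t)sin(3t) + K_2e^(2t)cos(3t), z(t) = 2K_1e^(2t)sin(3t) + K_1e^(2t)cos(3t) + K_2e^(2t)sin(3t) - 2K_2e^(2t)cos(3t)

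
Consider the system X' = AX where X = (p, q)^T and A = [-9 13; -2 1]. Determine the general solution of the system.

p(t) = -2C_1e^(-4t)sin(t) + 3C_1e^(-4t)cos(t) + 3C_2e^(-4t)sin(t) + 2C_2e^(-4t)cos(t), q(t) = -C_1e^(-4t)sin(t) + C_1e^(-4t)cos(t) + C_2e^(-4t)sin(t) + C_2e^(-4t)cos(t)

Coefficient matrix A = [[-9, 13], [-2, 1]].
Characteristic polynomial det(A - λI) = λ^2 + 8λ + 17 = 0.
Eigenvalues λ = -4 ± i (complex conjugate pair).
For λ=-4+i: an eigenvector is (3,1) - i(-2,-1) = (3 + 2i, 1 + i).
A real fundamental pair from Re and Im of e^((-4+i)t)v: X_1 = e^(-4t)(cos(t)·(3,1) + sin(t)·(-2,-1)), X_2 = e^(-4t)(sin(t)·(3,1) - cos(t)·(-2,-1)).
General solution: C_1X_1 + C_2X_2.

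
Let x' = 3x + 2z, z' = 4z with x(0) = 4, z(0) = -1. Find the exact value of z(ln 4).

-256

A = [[3,2],[0,4]]; eigenvalues λ = 4, 3.
Eigenvectors: (-2,-1) for λ=4, (-1,0) for λ=3.
From the initial condition, c_1 = 1, c_2 = -6.
z(ln 4) = (1)(4^4)(-1) + (-6)(4^3)(0) = -256.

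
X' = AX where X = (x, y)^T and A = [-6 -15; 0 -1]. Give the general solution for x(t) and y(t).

Coefficient matrix A = [[-6, -15], [0, -1]].
Characteristic polynomial det(A - λI) = λ^2 + 7λ + 6 = 0.
Eigenvalues λ = -1, -6.
For λ=-1: (A-λI) row 1 is [-5, -15], so an eigenvector is (3, -1).
For λ=-6: (A-λI) row 1 is [0, -15], so an eigenvector is (-1, 0).
General solution: C_1e^(-t)(3,-1) + C_2e^(-6t)(-1,0).

x(t) = 3C_1e^(-t) - C_2e^(-6t), y(t) = -C_1e^(-t)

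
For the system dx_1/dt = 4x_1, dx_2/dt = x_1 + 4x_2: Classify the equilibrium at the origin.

A = [[4,0],[1,4]]; det(A-λI) = λ^2 - 8λ + 16.
repeated λ = 4 with a single eigenvector.

unstable improper node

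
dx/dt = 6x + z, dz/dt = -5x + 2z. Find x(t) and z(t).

x(t) = -c_1e^(4t)sin(t) + c_2e^(4t)cos(t), z(t) = 2c_1e^(4t)sin(t) - c_1e^(4t)cos(t) - c_2e^(4t)sin(t) - 2c_2e^(4t)cos(t)

Coefficient matrix A = [[6, 1], [-5, 2]].
Characteristic polynomial det(A - λI) = λ^2 - 8λ + 17 = 0.
Eigenvalues λ = 4 ± i (complex conjugate pair).
For λ=4+i: an eigenvector is (0,-1) - i(-1,2) = (0 + i, -1 - 2i).
A real fundamental pair from Re and Im of e^((4+i)t)v: X_1 = e^(4t)(cos(t)·(0,-1) + sin(t)·(-1,2)), X_2 = e^(4t)(sin(t)·(0,-1) - cos(t)·(-1,2)).
General solution: c_1X_1 + c_2X_2.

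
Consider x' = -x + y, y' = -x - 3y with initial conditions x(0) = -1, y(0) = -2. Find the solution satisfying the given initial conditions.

Coefficient matrix A = [[-1, 1], [-1, -3]].
Characteristic polynomial det(A - λI) = λ^2 + 4λ + 4 = 0.
Single eigenvalue λ = -2 with algebraic multiplicity 2.
Eigenvector v = (-1,1); generalized eigenvector w with (A-λI)w=v is (1,-2).
General solution: e^(-2t)[c_1·v + c_2·(t·v + w)].
Applying x(0)=-1, y(0)=-2 gives c_1=4, c_2=3.

x(t) = -3te^(-2t) - e^(-2t), y(t) = 3te^(-2t) - 2e^(-2t)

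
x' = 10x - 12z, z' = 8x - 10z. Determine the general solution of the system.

Coefficient matrix A = [[10, -12], [8, -10]].
Characteristic polynomial det(A - λI) = λ^2 - 4 = 0.
Eigenvalues λ = -2, 2.
For λ=-2: (A-λI) row 1 is [12, -12], so an eigenvector is (-1, -1).
For λ=2: (A-λI) row 1 is [8, -12], so an eigenvector is (-3, -2).
General solution: c_1e^(-2t)(-1,-1) + c_2e^(2t)(-3,-2).

x(t) = -c_1e^(-2t) - 3c_2e^(2t), z(t) = -c_1e^(-2t) - 2c_2e^(2t)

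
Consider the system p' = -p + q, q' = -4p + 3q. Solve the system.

Coefficient matrix A = [[-1, 1], [-4, 3]].
Characteristic polynomial det(A - λI) = λ^2 - 2λ + 1 = 0.
Single eigenvalue λ = 1 with algebraic multiplicity 2.
Eigenvector v = (1,2); generalized eigenvector w with (A-λI)w=v is (-2,-3).
General solution: e^(t)[c_1·v + c_2·(t·v + w)].

p(t) = c_1e^(t) + c_2te^(t) - 2c_2e^(t), q(t) = 2c_1e^(t) + 2c_2te^(t) - 3c_2e^(t)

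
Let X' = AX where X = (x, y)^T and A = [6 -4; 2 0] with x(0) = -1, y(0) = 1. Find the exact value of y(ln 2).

-20

A = [[6,-4],[2,0]]; eigenvalues λ = 2, 4.
Eigenvectors: (1,1) for λ=2, (2,1) for λ=4.
From the initial condition, c_1 = 3, c_2 = -2.
y(ln 2) = (3)(2^2)(1) + (-2)(2^4)(1) = -20.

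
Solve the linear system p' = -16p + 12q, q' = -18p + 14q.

Coefficient matrix A = [[-16, 12], [-18, 14]].
Characteristic polynomial det(A - λI) = λ^2 + 2λ - 8 = 0.
Eigenvalues λ = 2, -4.
For λ=2: (A-λI) row 1 is [-18, 12], so an eigenvector is (-2, -3).
For λ=-4: (A-λI) row 1 is [-12, 12], so an eigenvector is (-1, -1).
General solution: c_1e^(2t)(-2,-3) + c_2e^(-4t)(-1,-1).

p(t) = -2c_1e^(2t) - c_2e^(-4t), q(t) = -3c_1e^(2t) - c_2e^(-4t)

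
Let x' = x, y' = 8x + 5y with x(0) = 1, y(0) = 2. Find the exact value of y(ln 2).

A = [[1,0],[8,5]]; eigenvalues λ = 5, 1.
Eigenvectors: (0,1) for λ=5, (1,-2) for λ=1.
From the initial condition, c_1 = 4, c_2 = 1.
y(ln 2) = (4)(2^5)(1) + (1)(2^1)(-2) = 124.

124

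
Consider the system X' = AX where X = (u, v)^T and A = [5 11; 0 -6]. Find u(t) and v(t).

Coefficient matrix A = [[5, 11], [0, -6]].
Characteristic polynomial det(A - λI) = λ^2 + λ - 30 = 0.
Eigenvalues λ = -6, 5.
For λ=-6: (A-λI) row 1 is [11, 11], so an eigenvector is (-1, 1).
For λ=5: (A-λI) row 1 is [0, 11], so an eigenvector is (1, 0).
General solution: C_1e^(-6t)(-1,1) + C_2e^(5t)(1,0).

u(t) = -C_1e^(-6t) + C_2e^(5t), v(t) = C_1e^(-6t)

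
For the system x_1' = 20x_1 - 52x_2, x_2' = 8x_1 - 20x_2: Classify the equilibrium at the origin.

center

A = [[20,-52],[8,-20]]; det(A-λI) = λ^2 + 16.
λ = 0 ± 4i: zero real part.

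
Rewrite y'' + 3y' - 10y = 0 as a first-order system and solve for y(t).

Let x_1 = y, x_2 = y'. Then x_1' = x_2 and x_2' = 10x_1 - 3x_2.
A = [[0,1],[10,-3]]; det(A-λI) = λ^2 + 3λ - 10.
Eigenvalues λ = 2, -5 with eigenvectors (1,2), (1,-5).

y(t) = C_1e^(2t) + C_2e^(-5t)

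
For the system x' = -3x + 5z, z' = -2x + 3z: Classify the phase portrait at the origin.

center

A = [[-3,5],[-2,3]]; det(A-λI) = λ^2 + 1.
λ = 0 ± i: zero real part.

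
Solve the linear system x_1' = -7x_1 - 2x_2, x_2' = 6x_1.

x_1(t) = K_1e^(-3t) + 2K_2e^(-4t), x_2(t) = -2K_1e^(-3t) - 3K_2e^(-4t)

Coefficient matrix A = [[-7, -2], [6, 0]].
Characteristic polynomial det(A - λI) = λ^2 + 7λ + 12 = 0.
Eigenvalues λ = -3, -4.
For λ=-3: (A-λI) row 1 is [-4, -2], so an eigenvector is (1, -2).
For λ=-4: (A-λI) row 1 is [-3, -2], so an eigenvector is (2, -3).
General solution: K_1e^(-3t)(1,-2) + K_2e^(-4t)(2,-3).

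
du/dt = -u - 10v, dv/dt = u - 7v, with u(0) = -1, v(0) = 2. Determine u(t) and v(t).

u(t) = -23e^(-4t)sin(t) - e^(-4t)cos(t), v(t) = -7e^(-4t)sin(t) + 2e^(-4t)cos(t)

Coefficient matrix A = [[-1, -10], [1, -7]].
Characteristic polynomial det(A - λI) = λ^2 + 8λ + 17 = 0.
Eigenvalues λ = -4 ± i (complex conjugate pair).
For λ=-4+i: an eigenvector is (-3,-1) - i(1,0) = (-3 - i, -1).
A real fundamental pair from Re and Im of e^((-4+i)t)v: X_1 = e^(-4t)(cos(t)·(-3,-1) + sin(t)·(1,0)), X_2 = e^(-4t)(sin(t)·(-3,-1) - cos(t)·(1,0)).
General solution: c_1X_1 + c_2X_2.
Applying u(0)=-1, v(0)=2 gives c_1=-2, c_2=7.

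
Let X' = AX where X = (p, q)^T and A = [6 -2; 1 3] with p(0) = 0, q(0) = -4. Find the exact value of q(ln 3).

A = [[6,-2],[1,3]]; eigenvalues λ = 4, 5.
Eigenvectors: (-1,-1) for λ=4, (2,1) for λ=5.
From the initial condition, c_1 = 8, c_2 = 4.
q(ln 3) = (8)(3^4)(-1) + (4)(3^5)(1) = 324.

324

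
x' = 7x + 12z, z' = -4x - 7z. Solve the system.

x(t) = 3K_1e^(-t) + 2K_2e^(t), z(t) = -2K_1e^(-t) - K_2e^(t)

Coefficient matrix A = [[7, 12], [-4, -7]].
Characteristic polynomial det(A - λI) = λ^2 - 1 = 0.
Eigenvalues λ = -1, 1.
For λ=-1: (A-λI) row 1 is [8, 12], so an eigenvector is (3, -2).
For λ=1: (A-λI) row 1 is [6, 12], so an eigenvector is (2, -1).
General solution: K_1e^(-t)(3,-2) + K_2e^(t)(2,-1).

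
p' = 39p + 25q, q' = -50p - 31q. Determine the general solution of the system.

p(t) = c_1e^(4t)sin(5t) - 2c_1e^(4t)cos(5t) - 2c_2e^(4t)sin(5t) - c_2e^(4t)cos(5t), q(t) = -c_1e^(4t)sin(5t) + 3c_1e^(4t)cos(5t) + 3c_2e^(4t)sin(5t) + c_2e^(4t)cos(5t)

Coefficient matrix A = [[39, 25], [-50, -31]].
Characteristic polynomial det(A - λI) = λ^2 - 8λ + 41 = 0.
Eigenvalues λ = 4 ± 5i (complex conjugate pair).
For λ=4+5i: an eigenvector is (-2,3) - i(1,-1) = (-2 - i, 3 + i).
A real fundamental pair from Re and Im of e^((4+5i)t)v: X_1 = e^(4t)(cos(5t)·(-2,3) + sin(5t)·(1,-1)), X_2 = e^(4t)(sin(5t)·(-2,3) - cos(5t)·(1,-1)).
General solution: c_1X_1 + c_2X_2.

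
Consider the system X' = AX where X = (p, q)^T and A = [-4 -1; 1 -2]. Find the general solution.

Coefficient matrix A = [[-4, -1], [1, -2]].
Characteristic polynomial det(A - λI) = λ^2 + 6λ + 9 = 0.
Single eigenvalue λ = -3 with algebraic multiplicity 2.
Eigenvector v = (1,-1); generalized eigenvector w with (A-λI)w=v is (-1,0).
General solution: e^(-3t)[C_1·v + C_2·(t·v + w)].

p(t) = C_1e^(-3t) + C_2te^(-3t) - C_2e^(-3t), q(t) = -C_1e^(-3t) - C_2te^(-3t)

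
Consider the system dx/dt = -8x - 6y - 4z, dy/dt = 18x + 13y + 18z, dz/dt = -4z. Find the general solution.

x(t) = 2C_1e^(t) + C_2e^(4t) - C_3e^(-4t), y(t) = -3C_1e^(t) - 2C_2e^(4t), z(t) = C_3e^(-4t)

Coefficient matrix A = [[-8, -6, -4], [18, 13, 18], [0, 0, -4]].
det(A - λI) = 0 gives eigenvalues λ = 1, 4, -4.
For λ=1: eigenvector (2,-3,0).
For λ=4: eigenvector (1,-2,0).
For λ=-4: eigenvector (-1,0,1).
General solution: C_1e^(t)(2,-3,0) + C_2e^(4t)(1,-2,0) + C_3e^(-4t)(-1,0,1).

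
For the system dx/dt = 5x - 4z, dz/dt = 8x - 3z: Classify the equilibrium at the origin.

A = [[5,-4],[8,-3]]; det(A-λI) = λ^2 - 2λ + 17.
λ = 1 ± 4i: positive real part.

unstable spiral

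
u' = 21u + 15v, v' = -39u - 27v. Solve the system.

u(t) = -c_1e^(-3t)sin(3t) - 2c_1e^(-3t)cos(3t) - 2c_2e^(-3t)sin(3t) + c_2e^(-3t)cos(3t), v(t) = 2c_1e^(-3t)sin(3t) + 3c_1e^(-3t)cos(3t) + 3c_2e^(-3t)sin(3t) - 2c_2e^(-3t)cos(3t)

Coefficient matrix A = [[21, 15], [-39, -27]].
Characteristic polynomial det(A - λI) = λ^2 + 6λ + 18 = 0.
Eigenvalues λ = -3 ± 3i (complex conjugate pair).
For λ=-3+3i: an eigenvector is (-2,3) - i(-1,2) = (-2 + i, 3 - 2i).
A real fundamental pair from Re and Im of e^((-3+3i)t)v: X_1 = e^(-3t)(cos(3t)·(-2,3) + sin(3t)·(-1,2)), X_2 = e^(-3t)(sin(3t)·(-2,3) - cos(3t)·(-1,2)).
General solution: c_1X_1 + c_2X_2.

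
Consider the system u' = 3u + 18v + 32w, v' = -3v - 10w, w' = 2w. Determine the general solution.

u(t) = 3C_1e^(-3t) + 4C_2e^(2t) + C_3e^(3t), v(t) = -C_1e^(-3t) - 2C_2e^(2t), w(t) = C_2e^(2t)

Coefficient matrix A = [[3, 18, 32], [0, -3, -10], [0, 0, 2]].
det(A - λI) = 0 gives eigenvalues λ = -3, 2, 3.
For λ=-3: eigenvector (3,-1,0).
For λ=2: eigenvector (4,-2,1).
For λ=3: eigenvector (1,0,0).
General solution: C_1e^(-3t)(3,-1,0) + C_2e^(2t)(4,-2,1) + C_3e^(3t)(1,0,0).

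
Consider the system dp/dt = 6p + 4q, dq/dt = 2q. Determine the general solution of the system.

Coefficient matrix A = [[6, 4], [0, 2]].
Characteristic polynomial det(A - λI) = λ^2 - 8λ + 12 = 0.
Eigenvalues λ = 6, 2.
For λ=6: (A-λI) row 1 is [0, 4], so an eigenvector is (-1, 0).
For λ=2: (A-λI) row 1 is [4, 4], so an eigenvector is (1, -1).
General solution: C_1e^(6t)(-1,0) + C_2e^(2t)(1,-1).

p(t) = -C_1e^(6t) + C_2e^(2t), q(t) = -C_2e^(2t)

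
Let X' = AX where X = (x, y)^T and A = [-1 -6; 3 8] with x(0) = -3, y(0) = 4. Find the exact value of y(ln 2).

156

A = [[-1,-6],[3,8]]; eigenvalues λ = 2, 5.
Eigenvectors: (-2,1) for λ=2, (-1,1) for λ=5.
From the initial condition, c_1 = -1, c_2 = 5.
y(ln 2) = (-1)(2^2)(1) + (5)(2^5)(1) = 156.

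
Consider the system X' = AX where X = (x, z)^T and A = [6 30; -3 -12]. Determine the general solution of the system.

Coefficient matrix A = [[6, 30], [-3, -12]].
Characteristic polynomial det(A - λI) = λ^2 + 6λ + 18 = 0.
Eigenvalues λ = -3 ± 3i (complex conjugate pair).
For λ=-3+3i: an eigenvector is (1,0) - i(3,-1) = (1 - 3i, 0 + i).
A real fundamental pair from Re and Im of e^((-3+3i)t)v: X_1 = e^(-3t)(cos(3t)·(1,0) + sin(3t)·(3,-1)), X_2 = e^(-3t)(sin(3t)·(1,0) - cos(3t)·(3,-1)).
General solution: K_1X_1 + K_2X_2.

x(t) = 3K_1e^(-3t)sin(3t) + K_1e^(-3t)cos(3t) + K_2e^(-3t)sin(3t) - 3K_2e^(-3t)cos(3t), z(t) = -K_1e^(-3t)sin(3t) + K_2e^(-3t)cos(3t)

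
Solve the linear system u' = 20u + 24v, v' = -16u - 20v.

u(t) = c_1e^(-4t) + 3c_2e^(4t), v(t) = -c_1e^(-4t) - 2c_2e^(4t)

Coefficient matrix A = [[20, 24], [-16, -20]].
Characteristic polynomial det(A - λI) = λ^2 - 16 = 0.
Eigenvalues λ = -4, 4.
For λ=-4: (A-λI) row 1 is [24, 24], so an eigenvector is (1, -1).
For λ=4: (A-λI) row 1 is [16, 24], so an eigenvector is (3, -2).
General solution: c_1e^(-4t)(1,-1) + c_2e^(4t)(3,-2).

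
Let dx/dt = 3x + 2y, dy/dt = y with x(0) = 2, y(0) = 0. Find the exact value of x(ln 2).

A = [[3,2],[0,1]]; eigenvalues λ = 1, 3.
Eigenvectors: (-1,1) for λ=1, (-1,0) for λ=3.
From the initial condition, c_1 = 0, c_2 = -2.
x(ln 2) = (0)(2^1)(-1) + (-2)(2^3)(-1) = 16.

16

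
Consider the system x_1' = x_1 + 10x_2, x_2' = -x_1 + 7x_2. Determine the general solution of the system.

x_1(t) = -C_1e^(4t)sin(t) - 3C_1e^(4t)cos(t) - 3C_2e^(4t)sin(t) + C_2e^(4t)cos(t), x_2(t) = -C_1e^(4t)cos(t) - C_2e^(4t)sin(t)

Coefficient matrix A = [[1, 10], [-1, 7]].
Characteristic polynomial det(A - λI) = λ^2 - 8λ + 17 = 0.
Eigenvalues λ = 4 ± i (complex conjugate pair).
For λ=4+i: an eigenvector is (-3,-1) - i(-1,0) = (-3 + i, -1).
A real fundamental pair from Re and Im of e^((4+i)t)v: X_1 = e^(4t)(cos(t)·(-3,-1) + sin(t)·(-1,0)), X_2 = e^(4t)(sin(t)·(-3,-1) - cos(t)·(-1,0)).
General solution: C_1X_1 + C_2X_2.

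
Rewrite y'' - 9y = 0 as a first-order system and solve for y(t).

y(t) = K_1e^(3t) + K_2e^(-3t)

Let x_1 = y, x_2 = y'. Then x_1' = x_2 and x_2' = 9x_1.
A = [[0,1],[9,0]]; det(A-λI) = λ^2 - 9.
Eigenvalues λ = 3, -3 with eigenvectors (1,3), (1,-3).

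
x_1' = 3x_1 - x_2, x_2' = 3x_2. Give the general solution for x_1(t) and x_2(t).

x_1(t) = -K_1e^(3t) - K_2te^(3t) - 3K_2e^(3t), x_2(t) = K_2e^(3t)

Coefficient matrix A = [[3, -1], [0, 3]].
Characteristic polynomial det(A - λI) = λ^2 - 6λ + 9 = 0.
Single eigenvalue λ = 3 with algebraic multiplicity 2.
Eigenvector v = (-1,0); generalized eigenvector w with (A-λI)w=v is (-3,1).
General solution: e^(3t)[K_1·v + K_2·(t·v + w)].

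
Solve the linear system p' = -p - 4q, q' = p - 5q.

p(t) = 2C_1e^(-3t) + 2C_2te^(-3t) - 3C_2e^(-3t), q(t) = C_1e^(-3t) + C_2te^(-3t) - 2C_2e^(-3t)

Coefficient matrix A = [[-1, -4], [1, -5]].
Characteristic polynomial det(A - λI) = λ^2 + 6λ + 9 = 0.
Single eigenvalue λ = -3 with algebraic multiplicity 2.
Eigenvector v = (2,1); generalized eigenvector w with (A-λI)w=v is (-3,-2).
General solution: e^(-3t)[C_1·v + C_2·(t·v + w)].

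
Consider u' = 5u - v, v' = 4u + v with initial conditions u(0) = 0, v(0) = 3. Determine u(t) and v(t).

Coefficient matrix A = [[5, -1], [4, 1]].
Characteristic polynomial det(A - λI) = λ^2 - 6λ + 9 = 0.
Single eigenvalue λ = 3 with algebraic multiplicity 2.
Eigenvector v = (-1,-2); generalized eigenvector w with (A-λI)w=v is (1,3).
General solution: e^(3t)[K_1·v + K_2·(t·v + w)].
Applying u(0)=0, v(0)=3 gives K_1=3, K_2=3.

u(t) = -3te^(3t), v(t) = -6te^(3t) + 3e^(3t)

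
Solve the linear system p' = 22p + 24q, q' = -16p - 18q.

p(t) = 3c_1e^(6t) + c_2e^(-2t), q(t) = -2c_1e^(6t) - c_2e^(-2t)

Coefficient matrix A = [[22, 24], [-16, -18]].
Characteristic polynomial det(A - λI) = λ^2 - 4λ - 12 = 0.
Eigenvalues λ = 6, -2.
For λ=6: (A-λI) row 1 is [16, 24], so an eigenvector is (3, -2).
For λ=-2: (A-λI) row 1 is [24, 24], so an eigenvector is (1, -1).
General solution: c_1e^(6t)(3,-2) + c_2e^(-2t)(1,-1).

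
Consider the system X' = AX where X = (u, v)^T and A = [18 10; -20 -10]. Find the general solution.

u(t) = 2c_1e^(4t)sin(2t) + c_1e^(4t)cos(2t) + c_2e^(4t)sin(2t) - 2c_2e^(4t)cos(2t), v(t) = -3c_1e^(4t)sin(2t) - c_1e^(4t)cos(2t) - c_2e^(4t)sin(2t) + 3c_2e^(4t)cos(2t)

Coefficient matrix A = [[18, 10], [-20, -10]].
Characteristic polynomial det(A - λI) = λ^2 - 8λ + 20 = 0.
Eigenvalues λ = 4 ± 2i (complex conjugate pair).
For λ=4+2i: an eigenvector is (1,-1) - i(2,-3) = (1 - 2i, -1 + 3i).
A real fundamental pair from Re and Im of e^((4+2i)t)v: X_1 = e^(4t)(cos(2t)·(1,-1) + sin(2t)·(2,-3)), X_2 = e^(4t)(sin(2t)·(1,-1) - cos(2t)·(2,-3)).
General solution: c_1X_1 + c_2X_2.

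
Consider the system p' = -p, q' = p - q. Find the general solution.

p(t) = -C_2e^(-t), q(t) = -C_1e^(-t) - C_2te^(-t) + 3C_2e^(-t)

Coefficient matrix A = [[-1, 0], [1, -1]].
Characteristic polynomial det(A - λI) = λ^2 + 2λ + 1 = 0.
Single eigenvalue λ = -1 with algebraic multiplicity 2.
Eigenvector v = (0,-1); generalized eigenvector w with (A-λI)w=v is (-1,3).
General solution: e^(-t)[C_1·v + C_2·(t·v + w)].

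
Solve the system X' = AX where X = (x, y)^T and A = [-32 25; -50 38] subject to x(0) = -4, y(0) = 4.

Coefficient matrix A = [[-32, 25], [-50, 38]].
Characteristic polynomial det(A - λI) = λ^2 - 6λ + 34 = 0.
Eigenvalues λ = 3 ± 5i (complex conjugate pair).
For λ=3+5i: an eigenvector is (-2,-3) - i(-1,-1) = (-2 + i, -3 + i).
A real fundamental pair from Re and Im of e^((3+5i)t)v: X_1 = e^(3t)(cos(5t)·(-2,-3) + sin(5t)·(-1,-1)), X_2 = e^(3t)(sin(5t)·(-2,-3) - cos(5t)·(-1,-1)).
General solution: C_1X_1 + C_2X_2.
Applying x(0)=-4, y(0)=4 gives C_1=-8, C_2=-20.

x(t) = 48e^(3t)sin(5t) - 4e^(3t)cos(5t), y(t) = 68e^(3t)sin(5t) + 4e^(3t)cos(5t)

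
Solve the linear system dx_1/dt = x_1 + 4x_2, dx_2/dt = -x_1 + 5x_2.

Coefficient matrix A = [[1, 4], [-1, 5]].
Characteristic polynomial det(A - λI) = λ^2 - 6λ + 9 = 0.
Single eigenvalue λ = 3 with algebraic multiplicity 2.
Eigenvector v = (2,1); generalized eigenvector w with (A-λI)w=v is (1,1).
General solution: e^(3t)[K_1·v + K_2·(t·v + w)].

x_1(t) = 2K_1e^(3t) + 2K_2te^(3t) + K_2e^(3t), x_2(t) = K_1e^(3t) + K_2te^(3t) + K_2e^(3t)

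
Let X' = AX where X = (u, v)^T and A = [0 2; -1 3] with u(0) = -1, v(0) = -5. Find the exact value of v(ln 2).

A = [[0,2],[-1,3]]; eigenvalues λ = 1, 2.
Eigenvectors: (-2,-1) for λ=1, (-1,-1) for λ=2.
From the initial condition, c_1 = -4, c_2 = 9.
v(ln 2) = (-4)(2^1)(-1) + (9)(2^2)(-1) = -28.

-28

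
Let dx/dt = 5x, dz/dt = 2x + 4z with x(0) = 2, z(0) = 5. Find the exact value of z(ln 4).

A = [[5,0],[2,4]]; eigenvalues λ = 4, 5.
Eigenvectors: (0,1) for λ=4, (1,2) for λ=5.
From the initial condition, c_1 = 1, c_2 = 2.
z(ln 4) = (1)(4^4)(1) + (2)(4^5)(2) = 4352.

4352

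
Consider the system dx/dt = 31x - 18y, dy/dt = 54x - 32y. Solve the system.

x(t) = -2c_1e^(4t) - c_2e^(-5t), y(t) = -3c_1e^(4t) - 2c_2e^(-5t)

Coefficient matrix A = [[31, -18], [54, -32]].
Characteristic polynomial det(A - λI) = λ^2 + λ - 20 = 0.
Eigenvalues λ = 4, -5.
For λ=4: (A-λI) row 1 is [27, -18], so an eigenvector is (-2, -3).
For λ=-5: (A-λI) row 1 is [36, -18], so an eigenvector is (-1, -2).
General solution: c_1e^(4t)(-2,-3) + c_2e^(-5t)(-1,-2).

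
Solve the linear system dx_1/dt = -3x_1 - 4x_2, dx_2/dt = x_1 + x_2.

x_1(t) = -2C_1e^(-t) - 2C_2te^(-t) - C_2e^(-t), x_2(t) = C_1e^(-t) + C_2te^(-t) + C_2e^(-t)

Coefficient matrix A = [[-3, -4], [1, 1]].
Characteristic polynomial det(A - λI) = λ^2 + 2λ + 1 = 0.
Single eigenvalue λ = -1 with algebraic multiplicity 2.
Eigenvector v = (-2,1); generalized eigenvector w with (A-λI)w=v is (-1,1).
General solution: e^(-t)[C_1·v + C_2·(t·v + w)].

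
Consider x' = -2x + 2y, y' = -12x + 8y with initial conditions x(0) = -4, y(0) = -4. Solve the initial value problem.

x(t) = 4e^(4t) - 8e^(2t), y(t) = 12e^(4t) - 16e^(2t)

Coefficient matrix A = [[-2, 2], [-12, 8]].
Characteristic polynomial det(A - λI) = λ^2 - 6λ + 8 = 0.
Eigenvalues λ = 4, 2.
For λ=4: (A-λI) row 1 is [-6, 2], so an eigenvector is (1, 3).
For λ=2: (A-λI) row 1 is [-4, 2], so an eigenvector is (1, 2).
General solution: K_1e^(4t)(1,3) + K_2e^(2t)(1,2).
Applying x(0)=-4, y(0)=-4 gives K_1=4, K_2=-8.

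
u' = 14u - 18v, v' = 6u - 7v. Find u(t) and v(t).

u(t) = 3K_1e^(2t) - 2K_2e^(5t), v(t) = 2K_1e^(2t) - K_2e^(5t)

Coefficient matrix A = [[14, -18], [6, -7]].
Characteristic polynomial det(A - λI) = λ^2 - 7λ + 10 = 0.
Eigenvalues λ = 2, 5.
For λ=2: (A-λI) row 1 is [12, -18], so an eigenvector is (3, 2).
For λ=5: (A-λI) row 1 is [9, -18], so an eigenvector is (-2, -1).
General solution: K_1e^(2t)(3,2) + K_2e^(5t)(-2,-1).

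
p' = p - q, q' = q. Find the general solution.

Coefficient matrix A = [[1, -1], [0, 1]].
Characteristic polynomial det(A - λI) = λ^2 - 2λ + 1 = 0.
Single eigenvalue λ = 1 with algebraic multiplicity 2.
Eigenvector v = (1,0); generalized eigenvector w with (A-λI)w=v is (-3,-1).
General solution: e^(t)[c_1·v + c_2·(t·v + w)].

p(t) = c_1e^(t) + c_2te^(t) - 3c_2e^(t), q(t) = -c_2e^(t)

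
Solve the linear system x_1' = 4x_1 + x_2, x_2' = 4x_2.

Coefficient matrix A = [[4, 1], [0, 4]].
Characteristic polynomial det(A - λI) = λ^2 - 8λ + 16 = 0.
Single eigenvalue λ = 4 with algebraic multiplicity 2.
Eigenvector v = (1,0); generalized eigenvector w with (A-λI)w=v is (2,1).
General solution: e^(4t)[C_1·v + C_2·(t·v + w)].

x_1(t) = C_1e^(4t) + C_2te^(4t) + 2C_2e^(4t), x_2(t) = C_2e^(4t)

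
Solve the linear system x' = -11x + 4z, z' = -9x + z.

Coefficient matrix A = [[-11, 4], [-9, 1]].
Characteristic polynomial det(A - λI) = λ^2 + 10λ + 25 = 0.
Single eigenvalue λ = -5 with algebraic multiplicity 2.
Eigenvector v = (-2,-3); generalized eigenvector w with (A-λI)w=v is (-1,-2).
General solution: e^(-5t)[c_1·v + c_2·(t·v + w)].

x(t) = -2c_1e^(-5t) - 2c_2te^(-5t) - c_2e^(-5t), z(t) = -3c_1e^(-5t) - 3c_2te^(-5t) - 2c_2e^(-5t)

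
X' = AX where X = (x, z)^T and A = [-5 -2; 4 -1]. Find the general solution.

x(t) = C_1e^(-3t)cos(2t) + C_2e^(-3t)sin(2t), z(t) = C_1e^(-3t)sin(2t) - C_1e^(-3t)cos(2t) - C_2e^(-3t)sin(2t) - C_2e^(-3t)cos(2t)

Coefficient matrix A = [[-5, -2], [4, -1]].
Characteristic polynomial det(A - λI) = λ^2 + 6λ + 13 = 0.
Eigenvalues λ = -3 ± 2i (complex conjugate pair).
For λ=-3+2i: an eigenvector is (1,-1) - i(0,1) = (1, -1 - i).
A real fundamental pair from Re and Im of e^((-3+2i)t)v: X_1 = e^(-3t)(cos(2t)·(1,-1) + sin(2t)·(0,1)), X_2 = e^(-3t)(sin(2t)·(1,-1) - cos(2t)·(0,1)).
General solution: C_1X_1 + C_2X_2.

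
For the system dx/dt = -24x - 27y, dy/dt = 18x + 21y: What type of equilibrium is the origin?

saddle

A = [[-24,-27],[18,21]]; det(A-λI) = λ^2 + 3λ - 18.
λ = -6, 3: opposite signs.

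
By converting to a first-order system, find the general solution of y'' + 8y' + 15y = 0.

Let x_1 = y, x_2 = y'. Then x_1' = x_2 and x_2' = -15x_1 - 8x_2.
A = [[0,1],[-15,-8]]; det(A-λI) = λ^2 + 8λ + 15.
Eigenvalues λ = -5, -3 with eigenvectors (1,-5), (1,-3).

y(t) = c_1e^(-5t) + c_2e^(-3t)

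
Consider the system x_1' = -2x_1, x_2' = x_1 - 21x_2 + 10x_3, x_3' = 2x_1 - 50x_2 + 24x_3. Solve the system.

x_1(t) = c_2e^(-2t), x_2(t) = c_1e^(-t) - c_2e^(-2t) + 2c_3e^(4t), x_3(t) = 2c_1e^(-t) - 2c_2e^(-2t) + 5c_3e^(4t)

Coefficient matrix A = [[-2, 0, 0], [1, -21, 10], [2, -50, 24]].
det(A - λI) = 0 gives eigenvalues λ = -1, -2, 4.
For λ=-1: eigenvector (0,1,2).
For λ=-2: eigenvector (1,-1,-2).
For λ=4: eigenvector (0,2,5).
General solution: c_1e^(-t)(0,1,2) + c_2e^(-2t)(1,-1,-2) + c_3e^(4t)(0,2,5).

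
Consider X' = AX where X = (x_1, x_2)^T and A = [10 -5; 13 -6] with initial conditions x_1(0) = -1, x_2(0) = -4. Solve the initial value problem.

x_1(t) = 12e^(2t)sin(t) - e^(2t)cos(t), x_2(t) = 19e^(2t)sin(t) - 4e^(2t)cos(t)

Coefficient matrix A = [[10, -5], [13, -6]].
Characteristic polynomial det(A - λI) = λ^2 - 4λ + 5 = 0.
Eigenvalues λ = 2 ± i (complex conjugate pair).
For λ=2+i: an eigenvector is (2,3) - i(1,2) = (2 - i, 3 - 2i).
A real fundamental pair from Re and Im of e^((2+i)t)v: X_1 = e^(2t)(cos(t)·(2,3) + sin(t)·(1,2)), X_2 = e^(2t)(sin(t)·(2,3) - cos(t)·(1,2)).
General solution: K_1X_1 + K_2X_2.
Applying x_1(0)=-1, x_2(0)=-4 gives K_1=2, K_2=5.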